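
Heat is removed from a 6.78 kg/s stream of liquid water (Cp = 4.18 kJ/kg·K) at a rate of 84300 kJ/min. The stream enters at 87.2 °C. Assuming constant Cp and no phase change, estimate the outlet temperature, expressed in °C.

T_out = 37.6 °C

Q = 84300 kJ/min = 1405 kJ/s
ΔT = Q/(ṁ·Cp) = 1405/(6.78×4.18) = 49.576 K
T_out = 87.2 − 49.576 = 37.624 °C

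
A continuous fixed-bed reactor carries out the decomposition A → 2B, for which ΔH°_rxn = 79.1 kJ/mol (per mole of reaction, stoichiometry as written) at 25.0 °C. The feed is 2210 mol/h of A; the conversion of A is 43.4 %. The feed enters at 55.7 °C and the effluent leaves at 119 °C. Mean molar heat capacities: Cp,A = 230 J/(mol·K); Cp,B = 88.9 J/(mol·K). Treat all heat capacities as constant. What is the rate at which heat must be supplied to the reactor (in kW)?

Extent of reaction ξ = 0.434 × 2210 = 959.14 mol/h
Reaction term: ξ·ΔH°_rxn = 959.14 × 79.1 = 75868 kJ/h
Sensible, feed 55.7→25 °C: -15605 kJ/h
Outlet flows (mol/h): A 1250.9, B 1918.3
Sensible, products 25→119 °C: 43074 kJ/h
Q = ΔH = 103340 kJ/h = 28.705 kW
Heat supplied = 28.705 kW

Q_in = 28.7 kW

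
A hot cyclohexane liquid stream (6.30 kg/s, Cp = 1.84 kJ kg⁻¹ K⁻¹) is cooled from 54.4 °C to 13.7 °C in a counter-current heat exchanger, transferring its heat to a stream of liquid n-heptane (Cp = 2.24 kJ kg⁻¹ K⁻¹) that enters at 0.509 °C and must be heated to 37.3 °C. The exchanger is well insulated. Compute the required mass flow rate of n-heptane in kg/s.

Heat released by hot stream: Q = 6.30 × 1.84 × (54.4 − 13.7) = 471.79 kJ/s
Energy balance on cold side (adiabatic exchanger): Q = ṁ_c·Cp_c·(T_c,out − T_c,in)
ṁ_c = 471.79 / [2.24 × (37.3 − 0.509)] = 5.7248 kg/s

ṁ_c = 5.72 kg/s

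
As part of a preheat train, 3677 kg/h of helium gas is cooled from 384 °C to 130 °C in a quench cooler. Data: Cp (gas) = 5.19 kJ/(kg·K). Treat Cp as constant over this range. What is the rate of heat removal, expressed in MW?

Q_c = 1.35 MW

Q = ṁ·Cp·ΔT = 3677 × 5.19 × (130 − 384) = -4.8472e+06 kJ/h
Converting: 4.8472e+06 / 3600 s = 1346.5 kW
Cooling duty = 1.3465 MW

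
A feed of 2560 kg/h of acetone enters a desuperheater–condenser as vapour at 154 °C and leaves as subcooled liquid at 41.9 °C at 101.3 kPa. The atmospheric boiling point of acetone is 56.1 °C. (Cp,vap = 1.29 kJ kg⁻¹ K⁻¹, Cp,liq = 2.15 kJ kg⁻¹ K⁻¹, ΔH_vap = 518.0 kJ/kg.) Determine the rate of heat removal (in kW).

vapour 154→56.1 °C: -126.29 kJ/kg
condensation at 56.1 °C: -518 kJ/kg
liquid 56.1→41.9 °C: -30.53 kJ/kg
Δh = -126.29 + -518 + -30.53 = -674.82 kJ/kg
Q = ṁ·Δh = 2560 kg/h × -674.82 kJ/kg = -1.7275e+06 kJ/h
|Q| = 479.87 kW

Q_c = 480 kW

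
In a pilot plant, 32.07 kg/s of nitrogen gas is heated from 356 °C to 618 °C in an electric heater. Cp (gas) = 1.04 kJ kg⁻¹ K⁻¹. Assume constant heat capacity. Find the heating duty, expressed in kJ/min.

Q = ṁ·Cp·ΔT = 32.07 × 1.04 × (618 − 356) = 8738.4 kJ/s
Heating duty = 524310 kJ/min

Q = 524000 kJ/min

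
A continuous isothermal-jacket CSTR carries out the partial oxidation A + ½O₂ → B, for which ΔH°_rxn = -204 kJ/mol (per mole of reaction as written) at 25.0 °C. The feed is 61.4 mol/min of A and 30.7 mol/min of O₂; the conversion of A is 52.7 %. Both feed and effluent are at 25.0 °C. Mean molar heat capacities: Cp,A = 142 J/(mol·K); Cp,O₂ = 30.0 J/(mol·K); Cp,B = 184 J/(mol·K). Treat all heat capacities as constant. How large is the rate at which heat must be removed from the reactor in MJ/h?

Q_out = 396 MJ/h

Extent of reaction ξ = 0.527 × 61.4 = 32.358 mol/min
Reaction term: ξ·ΔH°_rxn = 32.358 × -204 = -6601 kJ/min
Q = ΔH = -6601 kJ/min = -110.02 kW
Heat removed = 396.06 MJ/h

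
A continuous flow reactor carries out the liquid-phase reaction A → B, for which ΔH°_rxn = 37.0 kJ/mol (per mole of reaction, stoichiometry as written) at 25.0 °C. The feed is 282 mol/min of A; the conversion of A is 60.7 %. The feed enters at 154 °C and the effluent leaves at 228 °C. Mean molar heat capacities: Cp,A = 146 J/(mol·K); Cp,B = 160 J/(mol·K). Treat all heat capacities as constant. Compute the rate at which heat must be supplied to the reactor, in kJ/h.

Extent of reaction ξ = 0.607 × 282 = 171.17 mol/min
Reaction term: ξ·ΔH°_rxn = 171.17 × 37.0 = 6333.4 kJ/min
Sensible, feed 154→25 °C: -5311.2 kJ/min
Outlet flows (mol/min): A 110.83, B 171.17
Sensible, products 25→228 °C: 8844.4 kJ/min
Q = ΔH = 9866.6 kJ/min = 164.44 kW
Heat supplied = 592000 kJ/h

Q_in = 592000 kJ/h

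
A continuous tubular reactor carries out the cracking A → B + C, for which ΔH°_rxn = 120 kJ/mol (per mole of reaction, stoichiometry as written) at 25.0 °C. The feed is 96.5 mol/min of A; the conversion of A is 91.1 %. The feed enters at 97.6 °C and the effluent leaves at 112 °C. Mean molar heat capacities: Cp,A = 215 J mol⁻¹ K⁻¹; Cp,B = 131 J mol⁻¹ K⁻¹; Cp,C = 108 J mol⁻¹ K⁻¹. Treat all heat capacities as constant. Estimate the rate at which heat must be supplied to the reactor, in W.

Extent of reaction ξ = 0.911 × 96.5 = 87.912 mol/min
Reaction term: ξ·ΔH°_rxn = 87.912 × 120 = 10549 kJ/min
Sensible, feed 97.6→25 °C: -1506.3 kJ/min
Outlet flows (mol/min): A 8.5885, B 87.912, C 87.912
Sensible, products 25→112 °C: 1988.6 kJ/min
Q = ΔH = 11032 kJ/min = 183.86 kW
Heat supplied = 183860 W

Q_in = 184000 W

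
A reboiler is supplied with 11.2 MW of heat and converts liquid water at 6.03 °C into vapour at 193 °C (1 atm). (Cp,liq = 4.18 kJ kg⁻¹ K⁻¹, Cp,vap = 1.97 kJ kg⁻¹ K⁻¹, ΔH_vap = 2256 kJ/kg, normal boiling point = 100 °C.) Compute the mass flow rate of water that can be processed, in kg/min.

ṁ = 237 kg/min

Δh = 4.18×(100−6.03) + 2256 + 1.97×(193−100) = 2832 kJ/kg
Q = 11.2 MW = 11200 kJ/s = 672000 kJ/min
ṁ = Q/Δh = 672000 / 2832 = 237.29 kg/min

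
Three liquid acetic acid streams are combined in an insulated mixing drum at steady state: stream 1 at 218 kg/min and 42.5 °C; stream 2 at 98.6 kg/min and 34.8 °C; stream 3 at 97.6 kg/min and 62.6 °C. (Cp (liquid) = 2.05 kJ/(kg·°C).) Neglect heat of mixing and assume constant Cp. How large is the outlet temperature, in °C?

T_out = 45.4 °C

Energy balance with Q = 0: Σ ṁᵢCp,ᵢ(T_out − Tᵢ) = 0
Σ ṁᵢCp,ᵢTᵢ = 218×2.05×42.5 + 98.6×2.05×34.8 + 97.6×2.05×62.6 = 38552
Σ ṁᵢCp,ᵢ = 218×2.05 + 98.6×2.05 + 97.6×2.05 = 849.11
T_out = 38552 / 849.11 = 45.403 °C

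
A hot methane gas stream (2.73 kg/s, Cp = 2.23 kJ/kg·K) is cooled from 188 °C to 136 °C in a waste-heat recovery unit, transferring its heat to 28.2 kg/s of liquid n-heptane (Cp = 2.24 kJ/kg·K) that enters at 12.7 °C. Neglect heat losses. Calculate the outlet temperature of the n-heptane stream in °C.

Heat released by hot stream: Q = 2.73 × 2.23 × (188 − 136) = 316.57 kJ/s
Energy balance on cold side (adiabatic exchanger): Q = ṁ_c·Cp_c·(T_c,out − T_c,in)
T_c,out = 12.7 + 316.57/(28.2 × 2.24) = 17.712 °C

T_c,out = 17.7 °C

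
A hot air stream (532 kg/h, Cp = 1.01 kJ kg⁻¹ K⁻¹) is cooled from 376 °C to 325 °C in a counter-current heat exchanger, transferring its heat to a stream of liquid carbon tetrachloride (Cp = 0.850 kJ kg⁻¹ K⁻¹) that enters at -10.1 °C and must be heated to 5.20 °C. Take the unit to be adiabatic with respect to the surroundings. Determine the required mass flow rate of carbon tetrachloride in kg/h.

ṁ_c = 2110 kg/h

Heat released by hot stream: Q = 532 × 1.01 × (376 − 325) = 27403 kJ/h
Energy balance on cold side (adiabatic exchanger): Q = ṁ_c·Cp_c·(T_c,out − T_c,in)
ṁ_c = 27403 / [0.850 × (5.20 − -10.1)] = 2107.1 kg/h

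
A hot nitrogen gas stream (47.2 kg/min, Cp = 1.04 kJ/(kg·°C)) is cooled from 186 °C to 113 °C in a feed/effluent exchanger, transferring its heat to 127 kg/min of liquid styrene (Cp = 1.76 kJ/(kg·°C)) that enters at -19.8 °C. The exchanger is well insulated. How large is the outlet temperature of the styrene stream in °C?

T_c,out = -3.77 °C

Heat released by hot stream: Q = 47.2 × 1.04 × (186 − 113) = 3583.4 kJ/min
Energy balance on cold side (adiabatic exchanger): Q = ṁ_c·Cp_c·(T_c,out − T_c,in)
T_c,out = -19.8 + 3583.4/(127 × 1.76) = -3.7682 °C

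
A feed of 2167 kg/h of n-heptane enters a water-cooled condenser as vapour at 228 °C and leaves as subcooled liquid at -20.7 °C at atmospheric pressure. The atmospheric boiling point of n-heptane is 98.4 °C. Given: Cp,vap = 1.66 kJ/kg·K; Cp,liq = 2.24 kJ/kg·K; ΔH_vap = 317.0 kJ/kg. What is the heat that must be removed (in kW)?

Q_c = 481 kW

vapour 228→98.4 °C: -215.14 kJ/kg
condensation at 98.4 °C: -317 kJ/kg
liquid 98.4→-20.7 °C: -266.78 kJ/kg
Δh = -215.14 + -317 + -266.78 = -798.92 kJ/kg
Q = ṁ·Δh = 2167 kg/h × -798.92 kJ/kg = -1.7313e+06 kJ/h
|Q| = 480.91 kW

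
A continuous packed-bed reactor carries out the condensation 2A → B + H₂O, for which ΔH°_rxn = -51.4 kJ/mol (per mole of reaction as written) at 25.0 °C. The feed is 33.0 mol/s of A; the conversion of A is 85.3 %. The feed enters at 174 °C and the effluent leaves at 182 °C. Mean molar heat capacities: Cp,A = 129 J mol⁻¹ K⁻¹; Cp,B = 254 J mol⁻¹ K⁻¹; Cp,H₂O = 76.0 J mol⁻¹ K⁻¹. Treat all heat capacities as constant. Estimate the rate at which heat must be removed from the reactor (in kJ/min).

Extent of reaction ξ = 0.853 × 33.0 / 2 = 14.075 mol/s
Reaction term: ξ·ΔH°_rxn = 14.075 × -51.4 = -723.43 kJ/s
Sensible, feed 174→25 °C: -634.29 kJ/s
Outlet flows (mol/s): A 4.851, B 14.075, H₂O 14.075
Sensible, products 25→182 °C: 827.45 kJ/s
Q = ΔH = -530.28 kJ/s = -530.28 kW
Heat removed = 31817 kJ/min

Q_out = 31800 kJ/min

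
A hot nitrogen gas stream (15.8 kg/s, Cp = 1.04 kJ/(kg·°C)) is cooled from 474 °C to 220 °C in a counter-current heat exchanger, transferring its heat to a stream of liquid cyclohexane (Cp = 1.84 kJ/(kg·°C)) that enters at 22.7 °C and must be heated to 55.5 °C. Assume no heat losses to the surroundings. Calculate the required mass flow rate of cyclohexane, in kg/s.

ṁ_c = 69.2 kg/s

Heat released by hot stream: Q = 15.8 × 1.04 × (474 − 220) = 4173.7 kJ/s
Energy balance on cold side (adiabatic exchanger): Q = ṁ_c·Cp_c·(T_c,out − T_c,in)
ṁ_c = 4173.7 / [1.84 × (55.5 − 22.7)] = 69.156 kg/s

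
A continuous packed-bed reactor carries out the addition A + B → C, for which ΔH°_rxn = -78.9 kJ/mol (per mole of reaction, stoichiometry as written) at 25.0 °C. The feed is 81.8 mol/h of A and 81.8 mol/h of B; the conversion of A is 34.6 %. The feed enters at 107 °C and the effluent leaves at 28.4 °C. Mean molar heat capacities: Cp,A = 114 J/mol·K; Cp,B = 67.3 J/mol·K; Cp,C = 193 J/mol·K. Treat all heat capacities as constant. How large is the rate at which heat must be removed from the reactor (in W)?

Extent of reaction ξ = 0.346 × 81.8 = 28.303 mol/h
Reaction term: ξ·ΔH°_rxn = 28.303 × -78.9 = -2233.1 kJ/h
Sensible, feed 107→25 °C: -1216.1 kJ/h
Outlet flows (mol/h): A 53.497, B 53.497, C 28.303
Sensible, products 25→28.4 °C: 51.549 kJ/h
Q = ΔH = -3397.6 kJ/h = -0.94379 kW
Heat removed = 943.79 W

Q_out = 944 W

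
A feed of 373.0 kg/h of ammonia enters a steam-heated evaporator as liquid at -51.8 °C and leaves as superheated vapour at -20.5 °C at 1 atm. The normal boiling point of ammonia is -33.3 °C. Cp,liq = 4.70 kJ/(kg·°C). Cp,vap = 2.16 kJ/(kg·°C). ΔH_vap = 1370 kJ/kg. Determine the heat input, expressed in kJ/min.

Q = 9230 kJ/min

liquid -51.8→-33.3 °C: 86.95 kJ/kg
vaporisation at -33.3 °C: 1370 kJ/kg
vapour -33.3→-20.5 °C: 27.648 kJ/kg
Δh = 86.95 + 1370 + 27.648 = 1484.6 kJ/kg
Q = ṁ·Δh = 373.0 kg/h × 1484.6 kJ/kg = 553760 kJ/h
|Q| = 153.82 kW = 9229.3 kJ/min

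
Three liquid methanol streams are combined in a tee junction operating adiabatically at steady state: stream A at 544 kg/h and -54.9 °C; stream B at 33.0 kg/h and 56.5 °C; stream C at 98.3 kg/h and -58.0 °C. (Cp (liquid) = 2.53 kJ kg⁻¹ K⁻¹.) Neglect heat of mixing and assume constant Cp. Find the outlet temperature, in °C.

Adiabatic, steady state ⇒ Σ ṁᵢCp,ᵢ(T_out − Tᵢ) = 0
Σ ṁᵢCp,ᵢTᵢ = 544×2.53×-54.9 + 33.0×2.53×56.5 + 98.3×2.53×-58.0 = -85267
Σ ṁᵢCp,ᵢ = 544×2.53 + 33.0×2.53 + 98.3×2.53 = 1708.5
T_out = -85267 / 1708.5 = -49.907 °C

T_out = -49.9 °C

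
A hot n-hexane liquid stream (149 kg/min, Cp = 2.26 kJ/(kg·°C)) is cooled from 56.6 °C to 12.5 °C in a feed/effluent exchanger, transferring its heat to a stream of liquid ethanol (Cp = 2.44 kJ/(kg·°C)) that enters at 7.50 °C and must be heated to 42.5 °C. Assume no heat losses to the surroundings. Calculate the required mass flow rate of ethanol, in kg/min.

Heat released by hot stream: Q = 149 × 2.26 × (56.6 − 12.5) = 14850 kJ/min
Energy balance on cold side (adiabatic exchanger): Q = ṁ_c·Cp_c·(T_c,out − T_c,in)
ṁ_c = 14850 / [2.44 × (42.5 − 7.50)] = 173.89 kg/min

ṁ_c = 174 kg/min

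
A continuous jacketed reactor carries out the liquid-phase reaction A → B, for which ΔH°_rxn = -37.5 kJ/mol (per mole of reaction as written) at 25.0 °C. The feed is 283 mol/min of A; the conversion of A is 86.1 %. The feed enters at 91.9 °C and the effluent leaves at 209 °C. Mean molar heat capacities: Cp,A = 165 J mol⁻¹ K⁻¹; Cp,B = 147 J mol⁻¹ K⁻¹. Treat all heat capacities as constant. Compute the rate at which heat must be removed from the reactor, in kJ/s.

Q_out = 74.6 kJ/s

Extent of reaction ξ = 0.861 × 283 = 243.66 mol/min
Reaction term: ξ·ΔH°_rxn = 243.66 × -37.5 = -9137.4 kJ/min
Sensible, feed 91.9→25 °C: -3123.9 kJ/min
Outlet flows (mol/min): A 39.337, B 243.66
Sensible, products 25→209 °C: 7784.9 kJ/min
Q = ΔH = -4476.4 kJ/min = -74.606 kW
Heat removed = 74.606 kJ/s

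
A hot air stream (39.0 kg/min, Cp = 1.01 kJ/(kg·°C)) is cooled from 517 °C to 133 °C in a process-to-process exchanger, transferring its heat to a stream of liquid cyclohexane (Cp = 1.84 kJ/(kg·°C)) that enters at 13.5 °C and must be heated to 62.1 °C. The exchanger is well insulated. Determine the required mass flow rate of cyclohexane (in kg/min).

ṁ_c = 169 kg/min

Heat released by hot stream: Q = 39.0 × 1.01 × (517 − 133) = 15126 kJ/min
Energy balance on cold side (adiabatic exchanger): Q = ṁ_c·Cp_c·(T_c,out − T_c,in)
ṁ_c = 15126 / [1.84 × (62.1 − 13.5)] = 169.15 kg/min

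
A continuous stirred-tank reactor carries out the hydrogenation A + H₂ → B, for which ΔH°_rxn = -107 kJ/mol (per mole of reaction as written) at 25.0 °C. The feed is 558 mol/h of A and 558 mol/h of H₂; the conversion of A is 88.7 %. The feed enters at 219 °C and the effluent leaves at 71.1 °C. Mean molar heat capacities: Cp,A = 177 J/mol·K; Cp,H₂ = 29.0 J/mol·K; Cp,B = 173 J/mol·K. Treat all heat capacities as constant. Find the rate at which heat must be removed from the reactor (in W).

Q_out = 19600 W

Extent of reaction ξ = 0.887 × 558 = 494.95 mol/h
Reaction term: ξ·ΔH°_rxn = 494.95 × -107 = -52959 kJ/h
Sensible, feed 219→25 °C: -22300 kJ/h
Outlet flows (mol/h): A 63.054, H₂ 63.054, B 494.95
Sensible, products 25→71.1 °C: 4546.1 kJ/h
Q = ΔH = -70713 kJ/h = -19.642 kW
Heat removed = 19642 W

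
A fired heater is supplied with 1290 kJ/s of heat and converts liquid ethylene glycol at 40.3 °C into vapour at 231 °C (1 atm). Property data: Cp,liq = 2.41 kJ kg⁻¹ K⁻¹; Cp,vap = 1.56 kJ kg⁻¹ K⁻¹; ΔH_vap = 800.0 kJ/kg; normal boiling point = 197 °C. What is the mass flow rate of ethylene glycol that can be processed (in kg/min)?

ṁ = 62.9 kg/min

Δh = 2.41×(197−40.3) + 800.0 + 1.56×(231−197) = 1230.7 kJ/kg
Q = 1290 kJ/s = 1290 kJ/s = 77400 kJ/min
ṁ = Q/Δh = 77400 / 1230.7 = 62.892 kg/min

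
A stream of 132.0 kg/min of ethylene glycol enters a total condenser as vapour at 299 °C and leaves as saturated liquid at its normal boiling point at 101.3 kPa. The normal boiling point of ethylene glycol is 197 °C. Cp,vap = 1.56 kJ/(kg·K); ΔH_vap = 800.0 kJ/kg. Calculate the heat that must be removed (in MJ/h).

vapour 299→197 °C: -159.12 kJ/kg
condensation at 197 °C: -800 kJ/kg
Δh = -159.12 + -800 = -959.12 kJ/kg
Q = ṁ·Δh = 132.0 kg/min × -959.12 kJ/kg = -126600 kJ/min
|Q| = 2110.1 kW = 7596.2 MJ/h

Q_c = 7600 MJ/h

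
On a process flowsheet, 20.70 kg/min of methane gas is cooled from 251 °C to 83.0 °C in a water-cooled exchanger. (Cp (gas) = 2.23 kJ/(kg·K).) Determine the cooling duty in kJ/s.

Q_c = 129 kJ/s

Q = ṁ·Cp·ΔT = 20.70 × 2.23 × (83.0 − 251) = -7755 kJ/min
Converting: 7755 / 60 s = 129.25 kW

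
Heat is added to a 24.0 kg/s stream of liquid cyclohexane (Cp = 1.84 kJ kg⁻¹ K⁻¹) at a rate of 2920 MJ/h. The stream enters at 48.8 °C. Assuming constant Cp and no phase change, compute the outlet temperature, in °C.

Q = 2920 MJ/h = 811.11 kJ/s
ΔT = Q/(ṁ·Cp) = 811.11/(24.0×1.84) = 18.368 K
T_out = 48.8 + 18.368 = 67.168 °C

T_out = 67.2 °C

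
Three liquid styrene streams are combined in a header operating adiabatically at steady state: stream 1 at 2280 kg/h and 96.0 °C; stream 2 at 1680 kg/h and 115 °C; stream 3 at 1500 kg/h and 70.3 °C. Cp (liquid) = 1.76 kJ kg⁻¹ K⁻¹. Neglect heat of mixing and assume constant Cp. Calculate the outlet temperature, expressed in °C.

T_out = 94.8 °C

No heat crosses the boundary, so H_out = H_in.
Σ ṁᵢCp,ᵢTᵢ = 2280×1.76×96.0 + 1680×1.76×115 + 1500×1.76×70.3 = 910850
Σ ṁᵢCp,ᵢ = 2280×1.76 + 1680×1.76 + 1500×1.76 = 9609.6
T_out = 910850 / 9609.6 = 94.786 °C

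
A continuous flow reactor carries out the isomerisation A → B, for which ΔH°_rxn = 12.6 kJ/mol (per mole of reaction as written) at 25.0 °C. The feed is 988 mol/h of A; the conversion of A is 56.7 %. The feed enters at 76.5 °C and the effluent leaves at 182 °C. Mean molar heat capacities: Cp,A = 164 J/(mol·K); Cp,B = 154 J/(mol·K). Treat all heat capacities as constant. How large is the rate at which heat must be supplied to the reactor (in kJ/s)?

Q_in = 6.46 kJ/s

Extent of reaction ξ = 0.567 × 988 = 560.2 mol/h
Reaction term: ξ·ΔH°_rxn = 560.2 × 12.6 = 7058.5 kJ/h
Sensible, feed 76.5→25 °C: -8344.6 kJ/h
Outlet flows (mol/h): A 427.8, B 560.2
Sensible, products 25→182 °C: 24560 kJ/h
Q = ΔH = 23273 kJ/h = 6.4648 kW
Heat supplied = 6.4648 kJ/s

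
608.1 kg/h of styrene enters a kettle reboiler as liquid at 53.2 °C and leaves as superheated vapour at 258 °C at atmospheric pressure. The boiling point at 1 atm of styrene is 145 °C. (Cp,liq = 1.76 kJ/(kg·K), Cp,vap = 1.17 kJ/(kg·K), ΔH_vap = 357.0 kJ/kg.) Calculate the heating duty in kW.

Q = 110 kW

liquid 53.2→145 °C: 161.57 kJ/kg
vaporisation at 145 °C: 357 kJ/kg
vapour 145→258 °C: 132.21 kJ/kg
Δh = 161.57 + 357 + 132.21 = 650.78 kJ/kg
Q = ṁ·Δh = 608.1 kg/h × 650.78 kJ/kg = 395740 kJ/h
|Q| = 109.93 kW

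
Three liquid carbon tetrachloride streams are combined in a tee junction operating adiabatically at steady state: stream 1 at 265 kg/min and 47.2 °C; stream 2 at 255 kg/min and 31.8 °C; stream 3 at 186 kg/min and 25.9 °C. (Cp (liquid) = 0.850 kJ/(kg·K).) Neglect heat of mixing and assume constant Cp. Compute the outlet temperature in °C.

T_out = 36.0 °C

No heat crosses the boundary, so H_out = H_in.
T_out = Σ ṁᵢCp,ᵢTᵢ / Σ ṁᵢCp,ᵢ
      = 21619 / 600.1 = 36.026 °C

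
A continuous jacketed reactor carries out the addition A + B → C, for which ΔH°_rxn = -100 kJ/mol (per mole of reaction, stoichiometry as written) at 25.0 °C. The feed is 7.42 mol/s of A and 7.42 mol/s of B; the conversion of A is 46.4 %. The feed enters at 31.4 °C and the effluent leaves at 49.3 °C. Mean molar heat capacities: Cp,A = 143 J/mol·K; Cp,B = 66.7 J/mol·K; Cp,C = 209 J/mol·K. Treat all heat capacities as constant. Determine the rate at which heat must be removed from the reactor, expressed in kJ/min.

Extent of reaction ξ = 0.464 × 7.42 = 3.4429 mol/s
Reaction term: ξ·ΔH°_rxn = 3.4429 × -100 = -344.29 kJ/s
Sensible, feed 31.4→25 °C: -9.9582 kJ/s
Outlet flows (mol/s): A 3.9771, B 3.9771, C 3.4429
Sensible, products 25→49.3 °C: 37.752 kJ/s
Q = ΔH = -316.49 kJ/s = -316.49 kW
Heat removed = 18990 kJ/min

Q_out = 19000 kJ/min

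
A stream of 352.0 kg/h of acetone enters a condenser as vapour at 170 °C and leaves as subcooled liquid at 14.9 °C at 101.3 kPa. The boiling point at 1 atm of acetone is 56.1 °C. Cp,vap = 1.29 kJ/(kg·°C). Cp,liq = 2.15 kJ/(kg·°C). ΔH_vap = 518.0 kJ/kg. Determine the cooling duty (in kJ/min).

Q_c = 4420 kJ/min

vapour 170→56.1 °C: -146.93 kJ/kg
condensation at 56.1 °C: -518 kJ/kg
liquid 56.1→14.9 °C: -88.58 kJ/kg
Δh = -146.93 + -518 + -88.58 = -753.51 kJ/kg
Q = ṁ·Δh = 352.0 kg/h × -753.51 kJ/kg = -265240 kJ/h
|Q| = 73.677 kW = 4420.6 kJ/min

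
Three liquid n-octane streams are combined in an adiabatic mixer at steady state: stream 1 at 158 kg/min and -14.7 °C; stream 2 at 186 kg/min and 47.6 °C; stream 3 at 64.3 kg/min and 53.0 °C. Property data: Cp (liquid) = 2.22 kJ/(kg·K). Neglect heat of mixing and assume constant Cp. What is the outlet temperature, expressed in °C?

Adiabatic, steady state ⇒ Σ ṁᵢCp,ᵢ(T_out − Tᵢ) = 0
T_out = Σ ṁᵢCp,ᵢTᵢ / Σ ṁᵢCp,ᵢ
      = 22064 / 906.43 = 24.342 °C

T_out = 24.3 °C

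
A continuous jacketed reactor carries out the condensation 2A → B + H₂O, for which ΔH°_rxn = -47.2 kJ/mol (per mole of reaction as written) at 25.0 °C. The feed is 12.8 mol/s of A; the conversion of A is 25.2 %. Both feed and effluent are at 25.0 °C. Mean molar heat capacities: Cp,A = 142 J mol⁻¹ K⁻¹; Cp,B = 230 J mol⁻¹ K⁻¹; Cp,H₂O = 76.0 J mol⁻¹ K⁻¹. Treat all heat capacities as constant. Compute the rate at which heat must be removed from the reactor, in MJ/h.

Extent of reaction ξ = 0.252 × 12.8 / 2 = 1.6128 mol/s
Reaction term: ξ·ΔH°_rxn = 1.6128 × -47.2 = -76.124 kJ/s
Q = ΔH = -76.124 kJ/s = -76.124 kW
Heat removed = 274.05 MJ/h

Q_out = 274 MJ/h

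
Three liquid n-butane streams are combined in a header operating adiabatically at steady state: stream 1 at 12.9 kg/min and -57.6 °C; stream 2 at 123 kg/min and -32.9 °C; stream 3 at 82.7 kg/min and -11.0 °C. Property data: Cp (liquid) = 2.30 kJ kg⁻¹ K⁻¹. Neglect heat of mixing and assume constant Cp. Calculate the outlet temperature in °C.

Energy balance with Q = 0: Σ ṁᵢCp,ᵢ(T_out − Tᵢ) = 0
Σ ṁᵢCp,ᵢTᵢ = 12.9×2.30×-57.6 + 123×2.30×-32.9 + 82.7×2.30×-11.0 = -13109
Σ ṁᵢCp,ᵢ = 12.9×2.30 + 123×2.30 + 82.7×2.30 = 502.78
T_out = -13109 / 502.78 = -26.072 °C

T_out = -26.1 °C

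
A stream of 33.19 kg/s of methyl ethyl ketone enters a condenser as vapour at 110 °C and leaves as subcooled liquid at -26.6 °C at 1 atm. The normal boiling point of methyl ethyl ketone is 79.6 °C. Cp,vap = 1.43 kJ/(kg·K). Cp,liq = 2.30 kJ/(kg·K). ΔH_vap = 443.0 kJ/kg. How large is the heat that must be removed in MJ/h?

vapour 110→79.6 °C: -43.472 kJ/kg
condensation at 79.6 °C: -443 kJ/kg
liquid 79.6→-26.6 °C: -244.26 kJ/kg
Δh = -43.472 + -443 + -244.26 = -730.73 kJ/kg
Q = ṁ·Δh = 33.19 kg/s × -730.73 kJ/kg = -24253 kJ/s
|Q| = 24253 kW = 87311 MJ/h

Q_c = 87300 MJ/h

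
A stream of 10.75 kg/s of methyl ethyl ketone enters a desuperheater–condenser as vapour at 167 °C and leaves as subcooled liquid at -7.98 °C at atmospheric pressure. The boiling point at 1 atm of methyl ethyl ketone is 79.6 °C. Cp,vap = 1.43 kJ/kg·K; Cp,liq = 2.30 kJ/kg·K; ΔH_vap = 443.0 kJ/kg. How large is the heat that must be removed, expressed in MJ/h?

vapour 167→79.6 °C: -124.98 kJ/kg
condensation at 79.6 °C: -443 kJ/kg
liquid 79.6→-7.98 °C: -201.43 kJ/kg
Δh = -124.98 + -443 + -201.43 = -769.42 kJ/kg
Q = ṁ·Δh = 10.75 kg/s × -769.42 kJ/kg = -8271.2 kJ/s
|Q| = 8271.2 kW = 29776 MJ/h

Q_c = 29800 MJ/h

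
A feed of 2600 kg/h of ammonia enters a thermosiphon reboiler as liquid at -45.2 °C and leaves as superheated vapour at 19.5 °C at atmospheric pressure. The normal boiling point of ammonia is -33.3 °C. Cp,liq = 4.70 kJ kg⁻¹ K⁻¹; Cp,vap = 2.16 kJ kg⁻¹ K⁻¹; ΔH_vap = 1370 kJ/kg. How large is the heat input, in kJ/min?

Q = 66700 kJ/min

liquid -45.2→-33.3 °C: 55.93 kJ/kg
vaporisation at -33.3 °C: 1370 kJ/kg
vapour -33.3→19.5 °C: 114.05 kJ/kg
Δh = 55.93 + 1370 + 114.05 = 1540 kJ/kg
Q = ṁ·Δh = 2600 kg/h × 1540 kJ/kg = 4.0039e+06 kJ/h
|Q| = 1112.2 kW = 66732 kJ/min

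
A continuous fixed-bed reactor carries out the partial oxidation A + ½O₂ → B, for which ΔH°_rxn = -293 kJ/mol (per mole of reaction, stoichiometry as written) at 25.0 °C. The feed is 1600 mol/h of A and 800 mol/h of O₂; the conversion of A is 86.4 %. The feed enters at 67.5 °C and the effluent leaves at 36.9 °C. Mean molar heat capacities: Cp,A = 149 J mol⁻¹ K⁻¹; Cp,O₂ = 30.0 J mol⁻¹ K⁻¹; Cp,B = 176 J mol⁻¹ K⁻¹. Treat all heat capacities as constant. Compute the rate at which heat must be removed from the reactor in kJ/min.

Extent of reaction ξ = 0.864 × 1600 = 1382.4 mol/h
Reaction term: ξ·ΔH°_rxn = 1382.4 × -293 = -405040 kJ/h
Sensible, feed 67.5→25 °C: -11152 kJ/h
Outlet flows (mol/h): A 217.6, O₂ 108.8, B 1382.4
Sensible, products 25→36.9 °C: 3320 kJ/h
Q = ΔH = -412880 kJ/h = -114.69 kW
Heat removed = 6881.3 kJ/min

Q_out = 6880 kJ/min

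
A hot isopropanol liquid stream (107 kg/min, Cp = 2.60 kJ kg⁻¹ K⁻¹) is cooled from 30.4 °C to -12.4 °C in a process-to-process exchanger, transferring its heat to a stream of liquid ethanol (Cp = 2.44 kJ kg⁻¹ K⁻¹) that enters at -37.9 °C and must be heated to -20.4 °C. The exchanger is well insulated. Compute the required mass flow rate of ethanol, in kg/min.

ṁ_c = 279 kg/min

Heat released by hot stream: Q = 107 × 2.60 × (30.4 − -12.4) = 11907 kJ/min
Energy balance on cold side (adiabatic exchanger): Q = ṁ_c·Cp_c·(T_c,out − T_c,in)
ṁ_c = 11907 / [2.44 × (-20.4 − -37.9)] = 278.85 kg/min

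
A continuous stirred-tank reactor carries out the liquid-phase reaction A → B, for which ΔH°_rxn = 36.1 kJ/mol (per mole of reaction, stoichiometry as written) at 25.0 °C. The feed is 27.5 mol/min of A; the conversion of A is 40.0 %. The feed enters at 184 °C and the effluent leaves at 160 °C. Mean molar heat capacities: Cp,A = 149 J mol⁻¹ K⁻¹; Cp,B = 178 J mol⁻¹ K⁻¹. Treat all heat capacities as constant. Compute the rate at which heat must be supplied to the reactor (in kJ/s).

Extent of reaction ξ = 0.400 × 27.5 = 11 mol/min
Reaction term: ξ·ΔH°_rxn = 11 × 36.1 = 397.1 kJ/min
Sensible, feed 184→25 °C: -651.5 kJ/min
Outlet flows (mol/min): A 16.5, B 11
Sensible, products 25→160 °C: 596.23 kJ/min
Q = ΔH = 341.82 kJ/min = 5.6971 kW
Heat supplied = 5.6971 kJ/s

Q_in = 5.70 kJ/s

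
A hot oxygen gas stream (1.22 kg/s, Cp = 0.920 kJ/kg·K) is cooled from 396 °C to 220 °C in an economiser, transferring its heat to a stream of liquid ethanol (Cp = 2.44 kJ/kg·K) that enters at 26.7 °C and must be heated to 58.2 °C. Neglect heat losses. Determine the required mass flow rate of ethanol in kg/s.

ṁ_c = 2.57 kg/s

Heat released by hot stream: Q = 1.22 × 0.920 × (396 − 220) = 197.54 kJ/s
Energy balance on cold side (adiabatic exchanger): Q = ṁ_c·Cp_c·(T_c,out − T_c,in)
ṁ_c = 197.54 / [2.44 × (58.2 − 26.7)] = 2.5702 kg/s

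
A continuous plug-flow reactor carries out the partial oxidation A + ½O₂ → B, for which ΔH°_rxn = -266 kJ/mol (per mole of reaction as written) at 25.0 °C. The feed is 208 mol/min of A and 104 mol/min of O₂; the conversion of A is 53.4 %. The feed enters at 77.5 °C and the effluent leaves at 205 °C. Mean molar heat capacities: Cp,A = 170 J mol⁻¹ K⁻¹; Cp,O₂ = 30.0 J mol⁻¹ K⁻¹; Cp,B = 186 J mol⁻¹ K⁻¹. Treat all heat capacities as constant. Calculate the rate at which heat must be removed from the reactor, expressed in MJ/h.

Q_out = 1480 MJ/h

Extent of reaction ξ = 0.534 × 208 = 111.07 mol/min
Reaction term: ξ·ΔH°_rxn = 111.07 × -266 = -29545 kJ/min
Sensible, feed 77.5→25 °C: -2020.2 kJ/min
Outlet flows (mol/min): A 96.928, O₂ 48.464, B 111.07
Sensible, products 25→205 °C: 6946.4 kJ/min
Q = ΔH = -24619 kJ/min = -410.32 kW
Heat removed = 1477.1 MJ/h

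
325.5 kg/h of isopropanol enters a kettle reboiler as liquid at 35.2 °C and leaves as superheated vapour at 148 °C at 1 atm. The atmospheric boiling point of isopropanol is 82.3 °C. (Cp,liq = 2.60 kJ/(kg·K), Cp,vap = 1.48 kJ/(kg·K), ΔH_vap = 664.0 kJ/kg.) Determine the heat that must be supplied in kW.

liquid 35.2→82.3 °C: 122.46 kJ/kg
vaporisation at 82.3 °C: 664 kJ/kg
vapour 82.3→148 °C: 97.236 kJ/kg
Δh = 122.46 + 664 + 97.236 = 883.7 kJ/kg
Q = ṁ·Δh = 325.5 kg/h × 883.7 kJ/kg = 287640 kJ/h
|Q| = 79.901 kW

Q = 79.9 kW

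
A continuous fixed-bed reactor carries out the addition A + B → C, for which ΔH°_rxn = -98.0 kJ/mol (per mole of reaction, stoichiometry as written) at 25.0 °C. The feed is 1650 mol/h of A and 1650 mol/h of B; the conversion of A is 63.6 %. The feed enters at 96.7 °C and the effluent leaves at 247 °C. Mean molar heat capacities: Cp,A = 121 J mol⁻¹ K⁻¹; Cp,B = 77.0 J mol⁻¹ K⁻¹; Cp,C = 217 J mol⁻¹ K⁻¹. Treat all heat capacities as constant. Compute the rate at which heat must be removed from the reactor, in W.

Extent of reaction ξ = 0.636 × 1650 = 1049.4 mol/h
Reaction term: ξ·ΔH°_rxn = 1049.4 × -98.0 = -102840 kJ/h
Sensible, feed 96.7→25 °C: -23424 kJ/h
Outlet flows (mol/h): A 600.6, B 600.6, C 1049.4
Sensible, products 25→247 °C: 76954 kJ/h
Q = ΔH = -49312 kJ/h = -13.698 kW
Heat removed = 13698 W

Q_out = 13700 W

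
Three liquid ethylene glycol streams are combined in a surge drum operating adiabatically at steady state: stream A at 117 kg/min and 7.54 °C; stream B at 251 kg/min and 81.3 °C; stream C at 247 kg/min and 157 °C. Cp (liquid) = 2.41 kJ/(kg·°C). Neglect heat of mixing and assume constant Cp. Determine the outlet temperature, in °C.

Adiabatic, steady state ⇒ Σ ṁᵢCp,ᵢ(T_out − Tᵢ) = 0
Σ ṁᵢCp,ᵢTᵢ = 117×2.41×7.54 + 251×2.41×81.3 + 247×2.41×157 = 144760
Σ ṁᵢCp,ᵢ = 117×2.41 + 251×2.41 + 247×2.41 = 1482.2
T_out = 144760 / 1482.2 = 97.671 °C

T_out = 97.7 °C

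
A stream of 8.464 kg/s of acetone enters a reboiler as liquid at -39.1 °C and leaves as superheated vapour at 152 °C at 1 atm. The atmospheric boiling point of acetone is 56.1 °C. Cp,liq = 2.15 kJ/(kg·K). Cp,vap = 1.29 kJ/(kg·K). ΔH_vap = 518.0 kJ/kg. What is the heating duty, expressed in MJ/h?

liquid -39.1→56.1 °C: 204.68 kJ/kg
vaporisation at 56.1 °C: 518 kJ/kg
vapour 56.1→152 °C: 123.71 kJ/kg
Δh = 204.68 + 518 + 123.71 = 846.39 kJ/kg
Q = ṁ·Δh = 8.464 kg/s × 846.39 kJ/kg = 7163.9 kJ/s
|Q| = 7163.9 kW = 25790 MJ/h

Q = 25800 MJ/h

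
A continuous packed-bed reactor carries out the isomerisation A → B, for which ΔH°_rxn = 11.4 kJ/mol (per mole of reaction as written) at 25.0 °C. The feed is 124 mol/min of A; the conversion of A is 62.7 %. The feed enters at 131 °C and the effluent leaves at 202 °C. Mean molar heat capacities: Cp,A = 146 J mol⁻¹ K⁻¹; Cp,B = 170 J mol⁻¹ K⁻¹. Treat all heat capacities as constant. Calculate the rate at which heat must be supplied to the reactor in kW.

Q_in = 41.7 kW

Extent of reaction ξ = 0.627 × 124 = 77.748 mol/min
Reaction term: ξ·ΔH°_rxn = 77.748 × 11.4 = 886.33 kJ/min
Sensible, feed 131→25 °C: -1919 kJ/min
Outlet flows (mol/min): A 46.252, B 77.748
Sensible, products 25→202 °C: 3534.7 kJ/min
Q = ΔH = 2502 kJ/min = 41.7 kW
Heat supplied = 41.7 kW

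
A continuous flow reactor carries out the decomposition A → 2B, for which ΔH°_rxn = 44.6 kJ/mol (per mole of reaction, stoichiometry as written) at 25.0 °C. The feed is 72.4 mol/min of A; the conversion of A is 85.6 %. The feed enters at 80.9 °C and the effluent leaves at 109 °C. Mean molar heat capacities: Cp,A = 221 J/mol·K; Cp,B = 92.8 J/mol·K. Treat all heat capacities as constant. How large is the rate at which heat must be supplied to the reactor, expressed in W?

Extent of reaction ξ = 0.856 × 72.4 = 61.974 mol/min
Reaction term: ξ·ΔH°_rxn = 61.974 × 44.6 = 2764.1 kJ/min
Sensible, feed 80.9→25 °C: -894.42 kJ/min
Outlet flows (mol/min): A 10.426, B 123.95
Sensible, products 25→109 °C: 1159.7 kJ/min
Q = ΔH = 3029.4 kJ/min = 50.49 kW
Heat supplied = 50490 W

Q_in = 50500 W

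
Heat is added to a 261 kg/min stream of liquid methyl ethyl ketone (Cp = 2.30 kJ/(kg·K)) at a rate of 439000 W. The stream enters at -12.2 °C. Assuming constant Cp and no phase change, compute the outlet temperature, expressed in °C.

Q = 439000 W = 26340 kJ/min
ΔT = Q/(ṁ·Cp) = 26340/(261×2.30) = 43.878 K
T_out = -12.2 + 43.878 = 31.678 °C

T_out = 31.7 °C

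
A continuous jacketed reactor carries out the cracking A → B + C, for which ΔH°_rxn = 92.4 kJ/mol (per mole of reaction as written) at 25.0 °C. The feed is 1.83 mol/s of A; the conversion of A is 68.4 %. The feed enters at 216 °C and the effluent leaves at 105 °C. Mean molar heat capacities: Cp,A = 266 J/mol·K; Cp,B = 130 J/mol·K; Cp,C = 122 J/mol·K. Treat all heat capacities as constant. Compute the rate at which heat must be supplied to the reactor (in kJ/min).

Extent of reaction ξ = 0.684 × 1.83 = 1.2517 mol/s
Reaction term: ξ·ΔH°_rxn = 1.2517 × 92.4 = 115.66 kJ/s
Sensible, feed 216→25 °C: -92.975 kJ/s
Outlet flows (mol/s): A 0.57828, B 1.2517, C 1.2517
Sensible, products 25→105 °C: 37.54 kJ/s
Q = ΔH = 60.224 kJ/s = 60.224 kW
Heat supplied = 3613.5 kJ/min

Q_in = 3610 kJ/min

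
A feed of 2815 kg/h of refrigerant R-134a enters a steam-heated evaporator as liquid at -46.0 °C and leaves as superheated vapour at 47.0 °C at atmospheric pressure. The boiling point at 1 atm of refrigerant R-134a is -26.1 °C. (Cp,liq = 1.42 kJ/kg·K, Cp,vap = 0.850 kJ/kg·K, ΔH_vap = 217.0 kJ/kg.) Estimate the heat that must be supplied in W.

liquid -46.0→-26.1 °C: 28.258 kJ/kg
vaporisation at -26.1 °C: 217 kJ/kg
vapour -26.1→47.0 °C: 62.135 kJ/kg
Δh = 28.258 + 217 + 62.135 = 307.39 kJ/kg
Q = ṁ·Δh = 2815 kg/h × 307.39 kJ/kg = 865310 kJ/h
|Q| = 240.36 kW = 240360 W

Q = 240000 W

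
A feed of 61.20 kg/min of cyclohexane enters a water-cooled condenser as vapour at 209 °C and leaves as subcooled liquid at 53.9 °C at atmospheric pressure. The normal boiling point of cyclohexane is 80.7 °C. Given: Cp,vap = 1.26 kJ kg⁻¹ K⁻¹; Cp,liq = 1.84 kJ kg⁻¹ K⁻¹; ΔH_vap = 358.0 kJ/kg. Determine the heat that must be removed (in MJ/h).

Q_c = 2090 MJ/h

vapour 209→80.7 °C: -161.66 kJ/kg
condensation at 80.7 °C: -358 kJ/kg
liquid 80.7→53.9 °C: -49.312 kJ/kg
Δh = -161.66 + -358 + -49.312 = -568.97 kJ/kg
Q = ṁ·Δh = 61.20 kg/min × -568.97 kJ/kg = -34821 kJ/min
|Q| = 580.35 kW = 2089.3 MJ/h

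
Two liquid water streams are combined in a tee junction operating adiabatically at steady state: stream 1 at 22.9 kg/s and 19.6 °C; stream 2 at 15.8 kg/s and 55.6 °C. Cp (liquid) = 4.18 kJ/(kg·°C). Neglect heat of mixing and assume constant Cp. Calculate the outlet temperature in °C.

Energy balance with Q = 0: Σ ṁᵢCp,ᵢ(T_out − Tᵢ) = 0
Σ ṁᵢCp,ᵢTᵢ = 22.9×4.18×19.6 + 15.8×4.18×55.6 = 5548.2
Σ ṁᵢCp,ᵢ = 22.9×4.18 + 15.8×4.18 = 161.77
T_out = 5548.2 / 161.77 = 34.298 °C

T_out = 34.3 °C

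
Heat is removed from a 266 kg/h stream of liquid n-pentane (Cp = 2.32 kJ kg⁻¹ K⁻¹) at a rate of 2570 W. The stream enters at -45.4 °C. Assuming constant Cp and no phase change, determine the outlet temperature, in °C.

T_out = -60.4 °C

Q = 2570 W = 9252 kJ/h
ΔT = Q/(ṁ·Cp) = 9252/(266×2.32) = 14.992 K
T_out = -45.4 − 14.992 = -60.392 °C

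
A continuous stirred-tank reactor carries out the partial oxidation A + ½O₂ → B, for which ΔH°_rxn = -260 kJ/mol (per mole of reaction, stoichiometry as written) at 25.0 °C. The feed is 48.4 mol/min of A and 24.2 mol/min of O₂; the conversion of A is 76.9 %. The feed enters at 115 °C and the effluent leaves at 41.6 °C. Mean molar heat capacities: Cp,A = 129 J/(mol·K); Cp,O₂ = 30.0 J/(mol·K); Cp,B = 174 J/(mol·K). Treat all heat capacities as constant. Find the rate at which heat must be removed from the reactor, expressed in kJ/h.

Extent of reaction ξ = 0.769 × 48.4 = 37.22 mol/min
Reaction term: ξ·ΔH°_rxn = 37.22 × -260 = -9677.1 kJ/min
Sensible, feed 115→25 °C: -627.26 kJ/min
Outlet flows (mol/min): A 11.18, O₂ 5.5902, B 37.22
Sensible, products 25→41.6 °C: 134.23 kJ/min
Q = ΔH = -10170 kJ/min = -169.5 kW
Heat removed = 610210 kJ/h

Q_out = 610000 kJ/h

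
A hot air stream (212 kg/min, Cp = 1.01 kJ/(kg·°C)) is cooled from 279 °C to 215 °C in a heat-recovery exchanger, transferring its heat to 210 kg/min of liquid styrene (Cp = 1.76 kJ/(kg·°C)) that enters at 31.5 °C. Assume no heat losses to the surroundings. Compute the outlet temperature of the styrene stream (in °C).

T_c,out = 68.6 °C

Heat released by hot stream: Q = 212 × 1.01 × (279 − 215) = 13704 kJ/min
Energy balance on cold side (adiabatic exchanger): Q = ṁ_c·Cp_c·(T_c,out − T_c,in)
T_c,out = 31.5 + 13704/(210 × 1.76) = 68.577 °C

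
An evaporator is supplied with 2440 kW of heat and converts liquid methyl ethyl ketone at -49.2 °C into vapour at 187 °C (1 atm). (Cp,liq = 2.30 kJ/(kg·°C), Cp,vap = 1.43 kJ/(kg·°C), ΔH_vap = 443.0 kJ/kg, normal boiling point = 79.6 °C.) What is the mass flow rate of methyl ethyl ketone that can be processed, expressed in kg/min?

ṁ = 164 kg/min

Δh = 2.30×(79.6−-49.2) + 443.0 + 1.43×(187−79.6) = 892.82 kJ/kg
Q = 2440 kW = 2440 kJ/s = 146400 kJ/min
ṁ = Q/Δh = 146400 / 892.82 = 163.97 kg/min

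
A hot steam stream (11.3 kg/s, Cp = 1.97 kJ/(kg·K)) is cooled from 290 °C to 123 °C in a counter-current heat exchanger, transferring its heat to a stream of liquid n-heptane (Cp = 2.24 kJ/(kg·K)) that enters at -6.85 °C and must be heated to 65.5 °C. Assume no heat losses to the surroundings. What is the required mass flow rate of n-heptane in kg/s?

Heat released by hot stream: Q = 11.3 × 1.97 × (290 − 123) = 3717.6 kJ/s
Energy balance on cold side (adiabatic exchanger): Q = ṁ_c·Cp_c·(T_c,out − T_c,in)
ṁ_c = 3717.6 / [2.24 × (65.5 − -6.85)] = 22.939 kg/s

ṁ_c = 22.9 kg/s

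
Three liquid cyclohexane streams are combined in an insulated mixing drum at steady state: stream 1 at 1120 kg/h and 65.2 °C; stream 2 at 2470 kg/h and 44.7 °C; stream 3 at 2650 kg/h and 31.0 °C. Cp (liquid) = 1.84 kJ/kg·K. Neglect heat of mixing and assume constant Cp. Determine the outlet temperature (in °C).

No heat crosses the boundary, so H_out = H_in.
Σ ṁᵢCp,ᵢTᵢ = 1120×1.84×65.2 + 2470×1.84×44.7 + 2650×1.84×31.0 = 488670
Σ ṁᵢCp,ᵢ = 1120×1.84 + 2470×1.84 + 2650×1.84 = 11482
T_out = 488670 / 11482 = 42.561 °C

T_out = 42.6 °C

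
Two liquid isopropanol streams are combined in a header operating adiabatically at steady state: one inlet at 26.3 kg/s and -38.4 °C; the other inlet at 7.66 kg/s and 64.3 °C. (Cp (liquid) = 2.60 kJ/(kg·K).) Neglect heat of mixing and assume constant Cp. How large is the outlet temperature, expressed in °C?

T_out = -15.2 °C

Energy balance with Q = 0: Σ ṁᵢCp,ᵢ(T_out − Tᵢ) = 0
Σ ṁᵢCp,ᵢTᵢ = 26.3×2.60×-38.4 + 7.66×2.60×64.3 = -1345.2
Σ ṁᵢCp,ᵢ = 26.3×2.60 + 7.66×2.60 = 88.296
T_out = -1345.2 / 88.296 = -15.235 °C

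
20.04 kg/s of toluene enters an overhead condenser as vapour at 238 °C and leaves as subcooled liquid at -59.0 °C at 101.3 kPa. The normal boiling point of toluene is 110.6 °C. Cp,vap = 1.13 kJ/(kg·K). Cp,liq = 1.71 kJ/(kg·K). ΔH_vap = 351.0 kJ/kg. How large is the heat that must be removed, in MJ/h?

vapour 238→110.6 °C: -143.96 kJ/kg
condensation at 110.6 °C: -351 kJ/kg
liquid 110.6→-59.0 °C: -290.02 kJ/kg
Δh = -143.96 + -351 + -290.02 = -784.98 kJ/kg
Q = ṁ·Δh = 20.04 kg/s × -784.98 kJ/kg = -15731 kJ/s
|Q| = 15731 kW = 56631 MJ/h

Q_c = 56600 MJ/h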